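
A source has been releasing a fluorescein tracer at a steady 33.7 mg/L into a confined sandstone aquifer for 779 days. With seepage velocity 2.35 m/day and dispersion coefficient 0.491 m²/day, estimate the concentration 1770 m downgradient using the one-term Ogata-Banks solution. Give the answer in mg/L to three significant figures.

For a continuous step input, C/C₀ ≈ ½·erfc((x−vt)/(2√(Dt))).
vt = 2.35 × 779 = 1830.65 m and 2√(Dt) = 2√(0.491 × 779) = 39.11 m.
Argument (x−vt)/(2√(Dt)) = (1770 − 1830.65)/39.11 = -1.551; ½·erfc(-1.551) = 0.9859.
C = 33.7 × 0.9859 = 33.2 mg/L.

33.2 mg/L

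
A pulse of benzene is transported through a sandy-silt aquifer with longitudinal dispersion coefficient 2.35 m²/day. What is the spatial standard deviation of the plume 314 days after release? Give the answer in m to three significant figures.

Dispersive spreading gives a Gaussian with σ² = 2Dt; advection only shifts the center.
σ = √(2 × 2.35 × 314) = 38.4 m.

38.4 m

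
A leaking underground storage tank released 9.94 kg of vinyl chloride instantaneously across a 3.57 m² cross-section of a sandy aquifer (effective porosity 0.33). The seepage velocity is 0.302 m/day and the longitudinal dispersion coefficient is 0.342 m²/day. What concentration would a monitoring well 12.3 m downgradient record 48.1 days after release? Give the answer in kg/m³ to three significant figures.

0.544 kg/m³

For an instantaneous plane source, C(x,t) = M/(n_e·A·√(4πDt)) · exp(−(x−vt)²/(4Dt)), with n_e·A the pore (flow) area.
Plume center vt = 0.302 × 48.1 = 14.5262 m, so the well at 12.3 m is 2.2262 m upgradient of the peak.
√(4πDt) = 14.38 m, giving peak height M/(n_e·A·√(4πDt)) = 9.94/(0.33 × 3.57 × 14.38) = 0.5867 kg/m³.
(x−vt)²/(4Dt) = (-2.2262)²/(4 × 0.342 × 48.1) = 0.07532; exp(−0.07532) = 0.9274.
C = 0.5867 × 0.9274 = 0.544 kg/m³.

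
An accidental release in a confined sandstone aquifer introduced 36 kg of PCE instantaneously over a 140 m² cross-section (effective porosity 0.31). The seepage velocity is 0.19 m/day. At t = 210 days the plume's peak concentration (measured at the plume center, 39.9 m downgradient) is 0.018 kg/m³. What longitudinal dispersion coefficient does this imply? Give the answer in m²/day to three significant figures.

0.805 m²/day

At the plume center C_max = M/(n_e·A·√(4πDt)), so D = M²/(4πt·(n_e·A·C_max)²).
n_e·A·C_max = 0.31 × 140 × 0.018 = 0.7812 kg/m.
D = 36²/(4π × 210 × 0.7812²) = 0.805 m²/day.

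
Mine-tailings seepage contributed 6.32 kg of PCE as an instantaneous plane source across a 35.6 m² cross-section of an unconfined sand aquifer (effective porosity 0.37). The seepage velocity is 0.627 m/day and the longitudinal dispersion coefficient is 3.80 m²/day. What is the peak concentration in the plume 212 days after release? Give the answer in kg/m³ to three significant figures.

0.00477 kg/m³

The peak of an instantaneous 1D plume sits at x = vt; there the Gaussian factor is 1 and C_max = M/(n_e·A·√(4πDt)), where n_e·A is the pore area the mass is dissolved in.
√(4πDt) = √(4π × 3.80 × 212) = 100.6 m, so C_max = 6.32/(0.37 × 35.6 × 100.6) = 0.00477 kg/m³.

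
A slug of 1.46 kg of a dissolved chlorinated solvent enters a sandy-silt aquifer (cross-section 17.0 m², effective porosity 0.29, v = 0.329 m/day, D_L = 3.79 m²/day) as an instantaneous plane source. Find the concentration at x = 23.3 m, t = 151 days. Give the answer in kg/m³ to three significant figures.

0.00258 kg/m³

For an instantaneous plane source, C(x,t) = M/(n_e·A·√(4πDt)) · exp(−(x−vt)²/(4Dt)), with n_e·A the pore (flow) area.
Plume center vt = 0.329 × 151 = 49.679 m, so the well at 23.3 m is 26.379 m upgradient of the peak.
√(4πDt) = 84.80 m, giving peak height M/(n_e·A·√(4πDt)) = 1.46/(0.29 × 17.0 × 84.80) = 0.003492 kg/m³.
(x−vt)²/(4Dt) = (-26.379)²/(4 × 3.79 × 151) = 0.3040; exp(−0.3040) = 0.7379.
C = 0.003492 × 0.7379 = 0.00258 kg/m³.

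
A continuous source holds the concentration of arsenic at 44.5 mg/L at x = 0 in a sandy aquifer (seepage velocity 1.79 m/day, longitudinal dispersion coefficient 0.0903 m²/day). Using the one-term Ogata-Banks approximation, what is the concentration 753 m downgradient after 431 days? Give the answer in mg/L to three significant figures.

43.7 mg/L

For a continuous step input, C/C₀ ≈ ½·erfc((x−vt)/(2√(Dt))).
vt = 1.79 × 431 = 771.49 m and 2√(Dt) = 2√(0.0903 × 431) = 12.48 m.
Argument (x−vt)/(2√(Dt)) = (753 − 771.49)/12.48 = -1.482; ½·erfc(-1.482) = 0.9820.
C = 44.5 × 0.9820 = 43.7 mg/L.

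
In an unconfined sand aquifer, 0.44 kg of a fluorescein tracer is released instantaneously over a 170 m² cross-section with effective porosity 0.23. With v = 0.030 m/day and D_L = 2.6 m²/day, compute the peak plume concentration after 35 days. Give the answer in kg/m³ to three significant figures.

0.000333 kg/m³

The peak of an instantaneous 1D plume sits at x = vt; there the Gaussian factor is 1 and C_max = M/(n_e·A·√(4πDt)), where n_e·A is the pore area the mass is dissolved in.
√(4πDt) = √(4π × 2.6 × 35) = 33.82 m, so C_max = 0.44/(0.23 × 170 × 33.82) = 0.000333 kg/m³.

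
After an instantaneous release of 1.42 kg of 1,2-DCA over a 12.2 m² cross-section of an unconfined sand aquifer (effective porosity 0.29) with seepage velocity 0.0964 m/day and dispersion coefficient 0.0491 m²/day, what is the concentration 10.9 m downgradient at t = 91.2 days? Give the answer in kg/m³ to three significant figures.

For an instantaneous plane source, C(x,t) = M/(n_e·A·√(4πDt)) · exp(−(x−vt)²/(4Dt)), with n_e·A the pore (flow) area.
Plume center vt = 0.0964 × 91.2 = 8.79168 m, so the well at 10.9 m is 2.10832 m downgradient of the peak.
√(4πDt) = 7.501 m, giving peak height M/(n_e·A·√(4πDt)) = 1.42/(0.29 × 12.2 × 7.501) = 0.05351 kg/m³.
(x−vt)²/(4Dt) = (2.10832)²/(4 × 0.0491 × 91.2) = 0.2482; exp(−0.2482) = 0.7802.
C = 0.05351 × 0.7802 = 0.0417 kg/m³.

0.0417 kg/m³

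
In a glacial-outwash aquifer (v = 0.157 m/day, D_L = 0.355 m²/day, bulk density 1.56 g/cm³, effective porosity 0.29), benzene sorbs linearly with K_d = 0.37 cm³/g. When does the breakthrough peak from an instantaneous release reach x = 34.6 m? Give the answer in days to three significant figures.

617 days

Retardation factor R = 1 + ρ_b·K_d/n = 1 + 1.56 × 0.37/0.29 = 2.990.
Sorption retards both mechanisms: v_R = v/R = 0.05251 m/day, D_R = D/R = 0.1187 m²/day.
Peak time from v_R²t² + 2D_R t − x² = 0: t = (√(D_R² + v_R²x²) − D_R)/v_R².
√(D_R² + v_R²x²) = √(0.1187² + 0.05251² × 34.6²) = 1.821; v_R² = 0.002757.
t = (1.821 − 0.1187)/0.002757 = 617 days.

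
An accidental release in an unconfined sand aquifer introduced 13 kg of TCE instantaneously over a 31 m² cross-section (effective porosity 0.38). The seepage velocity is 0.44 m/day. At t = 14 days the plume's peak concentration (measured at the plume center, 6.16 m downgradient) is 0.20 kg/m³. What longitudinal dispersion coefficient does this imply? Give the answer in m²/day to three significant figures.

0.173 m²/day

At the plume center C_max = M/(n_e·A·√(4πDt)), so D = M²/(4πt·(n_e·A·C_max)²).
n_e·A·C_max = 0.38 × 31 × 0.20 = 2.356 kg/m.
D = 13²/(4π × 14 × 2.356²) = 0.173 m²/day.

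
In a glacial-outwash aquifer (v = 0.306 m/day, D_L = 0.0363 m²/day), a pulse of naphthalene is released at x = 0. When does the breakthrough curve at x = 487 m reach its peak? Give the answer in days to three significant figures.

For the 1D instantaneous-source solution, setting ∂C/∂t = 0 at fixed x gives v²t² + 2Dt − x² = 0, so t = (√(D² + v²x²) − D)/v².
√(D² + v²x²) = √(0.0363² + 0.306² × 487²) = 149.0; v² = 0.093636.
t = (149.0 − 0.0363)/0.093636 = 1590 days (vs. the pure-advection estimate x/v = 1590 d).

1590 days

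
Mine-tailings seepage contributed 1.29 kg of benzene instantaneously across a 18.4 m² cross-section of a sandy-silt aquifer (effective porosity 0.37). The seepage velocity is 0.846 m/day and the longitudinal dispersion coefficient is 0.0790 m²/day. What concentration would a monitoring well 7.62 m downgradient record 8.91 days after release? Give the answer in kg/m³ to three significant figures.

For an instantaneous plane source, C(x,t) = M/(n_e·A·√(4πDt)) · exp(−(x−vt)²/(4Dt)), with n_e·A the pore (flow) area.
Plume center vt = 0.846 × 8.91 = 7.53786 m, so the well at 7.62 m is 0.08214 m downgradient of the peak.
√(4πDt) = 2.974 m, giving peak height M/(n_e·A·√(4πDt)) = 1.29/(0.37 × 18.4 × 2.974) = 0.06371 kg/m³.
(x−vt)²/(4Dt) = (0.08214)²/(4 × 0.0790 × 8.91) = 0.002396; exp(−0.002396) = 0.9976.
C = 0.06371 × 0.9976 = 0.0636 kg/m³.

0.0636 kg/m³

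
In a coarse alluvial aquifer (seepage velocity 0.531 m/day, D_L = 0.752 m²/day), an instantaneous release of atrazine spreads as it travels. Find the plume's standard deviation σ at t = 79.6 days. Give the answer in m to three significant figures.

10.9 m

Dispersive spreading gives a Gaussian with σ² = 2Dt; advection only shifts the center.
σ = √(2 × 0.752 × 79.6) = 10.9 m.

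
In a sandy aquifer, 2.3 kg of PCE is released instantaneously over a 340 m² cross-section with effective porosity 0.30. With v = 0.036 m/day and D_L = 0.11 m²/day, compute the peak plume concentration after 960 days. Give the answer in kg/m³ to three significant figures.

The peak of an instantaneous 1D plume sits at x = vt; there the Gaussian factor is 1 and C_max = M/(n_e·A·√(4πDt)), where n_e·A is the pore area the mass is dissolved in.
√(4πDt) = √(4π × 0.11 × 960) = 36.43 m, so C_max = 2.3/(0.30 × 340 × 36.43) = 0.000619 kg/m³.

0.000619 kg/m³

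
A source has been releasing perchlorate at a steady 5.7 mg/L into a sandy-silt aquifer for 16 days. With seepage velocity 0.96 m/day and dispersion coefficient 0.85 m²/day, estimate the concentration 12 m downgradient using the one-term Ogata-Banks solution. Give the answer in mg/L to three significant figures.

For a continuous step input, C/C₀ ≈ ½·erfc((x−vt)/(2√(Dt))).
vt = 0.96 × 16 = 15.36 m and 2√(Dt) = 2√(0.85 × 16) = 7.376 m.
Argument (x−vt)/(2√(Dt)) = (12 − 15.36)/7.376 = -0.4555; ½·erfc(-0.4555) = 0.7403.
C = 5.7 × 0.7403 = 4.22 mg/L.

4.22 mg/L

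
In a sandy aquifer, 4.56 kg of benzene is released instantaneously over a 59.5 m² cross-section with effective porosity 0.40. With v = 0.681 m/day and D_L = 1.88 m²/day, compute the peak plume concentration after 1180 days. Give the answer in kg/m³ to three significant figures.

The peak of an instantaneous 1D plume sits at x = vt; there the Gaussian factor is 1 and C_max = M/(n_e·A·√(4πDt)), where n_e·A is the pore area the mass is dissolved in.
√(4πDt) = √(4π × 1.88 × 1180) = 167.0 m, so C_max = 4.56/(0.40 × 59.5 × 167.0) = 0.00115 kg/m³.

0.00115 kg/m³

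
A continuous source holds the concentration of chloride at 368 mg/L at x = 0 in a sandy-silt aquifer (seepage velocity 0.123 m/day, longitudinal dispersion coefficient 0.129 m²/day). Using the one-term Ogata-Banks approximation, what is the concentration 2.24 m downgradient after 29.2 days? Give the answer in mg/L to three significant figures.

253 mg/L

For a continuous step input, C/C₀ ≈ ½·erfc((x−vt)/(2√(Dt))).
vt = 0.123 × 29.2 = 3.5916 m and 2√(Dt) = 2√(0.129 × 29.2) = 3.882 m.
Argument (x−vt)/(2√(Dt)) = (2.24 − 3.5916)/3.882 = -0.3482; ½·erfc(-0.3482) = 0.6888.
C = 368 × 0.6888 = 253 mg/L.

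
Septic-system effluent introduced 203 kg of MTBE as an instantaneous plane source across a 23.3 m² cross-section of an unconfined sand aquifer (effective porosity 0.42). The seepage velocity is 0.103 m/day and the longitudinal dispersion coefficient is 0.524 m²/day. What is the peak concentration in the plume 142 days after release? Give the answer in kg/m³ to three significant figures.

The peak of an instantaneous 1D plume sits at x = vt; there the Gaussian factor is 1 and C_max = M/(n_e·A·√(4πDt)), where n_e·A is the pore area the mass is dissolved in.
√(4πDt) = √(4π × 0.524 × 142) = 30.58 m, so C_max = 203/(0.42 × 23.3 × 30.58) = 0.678 kg/m³.

0.678 kg/m³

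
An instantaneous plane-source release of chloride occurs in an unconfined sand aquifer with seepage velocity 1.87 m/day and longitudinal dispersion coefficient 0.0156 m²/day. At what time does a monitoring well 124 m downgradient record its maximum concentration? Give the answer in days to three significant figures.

66.3 days

For the 1D instantaneous-source solution, setting ∂C/∂t = 0 at fixed x gives v²t² + 2Dt − x² = 0, so t = (√(D² + v²x²) − D)/v².
√(D² + v²x²) = √(0.0156² + 1.87² × 124²) = 231.9; v² = 3.4969.
t = (231.9 − 0.0156)/3.4969 = 66.3 days (vs. the pure-advection estimate x/v = 66.3 d).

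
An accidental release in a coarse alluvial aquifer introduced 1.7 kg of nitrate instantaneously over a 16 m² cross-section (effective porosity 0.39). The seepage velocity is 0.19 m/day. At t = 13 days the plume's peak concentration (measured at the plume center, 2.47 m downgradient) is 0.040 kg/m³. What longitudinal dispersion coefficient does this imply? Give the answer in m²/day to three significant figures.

0.284 m²/day

At the plume center C_max = M/(n_e·A·√(4πDt)), so D = M²/(4πt·(n_e·A·C_max)²).
n_e·A·C_max = 0.39 × 16 × 0.040 = 0.2496 kg/m.
D = 1.7²/(4π × 13 × 0.2496²) = 0.284 m²/day.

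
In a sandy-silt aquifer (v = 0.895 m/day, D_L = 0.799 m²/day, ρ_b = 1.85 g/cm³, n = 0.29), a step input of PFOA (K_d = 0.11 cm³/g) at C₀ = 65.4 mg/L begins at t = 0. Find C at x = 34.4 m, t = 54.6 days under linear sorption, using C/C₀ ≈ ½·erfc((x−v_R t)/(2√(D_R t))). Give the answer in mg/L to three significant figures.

14.0 mg/L

Retardation factor R = 1 + ρ_b·K_d/n = 1 + 1.85 × 0.11/0.29 = 1.702.
Sorption retards both mechanisms: v_R = v/R = 0.5259 m/day, D_R = D/R = 0.4694 m²/day.
v_R·t = 0.5259 × 54.6 = 28.71414 m; 2√(D_R t) = 10.13 m; argument = (34.4 − 28.71414)/10.13 = 0.5613.
C = C₀ × ½·erfc(0.5613) = 65.4 × 0.2137 = 14.0 mg/L.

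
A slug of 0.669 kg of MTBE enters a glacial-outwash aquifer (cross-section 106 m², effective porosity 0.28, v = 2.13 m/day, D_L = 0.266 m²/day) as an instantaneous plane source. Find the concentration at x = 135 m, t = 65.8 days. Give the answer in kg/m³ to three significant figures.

For an instantaneous plane source, C(x,t) = M/(n_e·A·√(4πDt)) · exp(−(x−vt)²/(4Dt)), with n_e·A the pore (flow) area.
Plume center vt = 2.13 × 65.8 = 140.154 m, so the well at 135 m is 5.154 m upgradient of the peak.
√(4πDt) = 14.83 m, giving peak height M/(n_e·A·√(4πDt)) = 0.669/(0.28 × 106 × 14.83) = 0.001520 kg/m³.
(x−vt)²/(4Dt) = (-5.154)²/(4 × 0.266 × 65.8) = 0.3794; exp(−0.3794) = 0.6843.
C = 0.001520 × 0.6843 = 0.00104 kg/m³.

0.00104 kg/m³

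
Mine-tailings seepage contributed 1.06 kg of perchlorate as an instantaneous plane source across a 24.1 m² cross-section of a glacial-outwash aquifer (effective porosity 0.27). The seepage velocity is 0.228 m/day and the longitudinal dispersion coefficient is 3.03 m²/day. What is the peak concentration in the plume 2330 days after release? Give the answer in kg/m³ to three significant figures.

0.000547 kg/m³

The peak of an instantaneous 1D plume sits at x = vt; there the Gaussian factor is 1 and C_max = M/(n_e·A·√(4πDt)), where n_e·A is the pore area the mass is dissolved in.
√(4πDt) = √(4π × 3.03 × 2330) = 297.9 m, so C_max = 1.06/(0.27 × 24.1 × 297.9) = 0.000547 kg/m³.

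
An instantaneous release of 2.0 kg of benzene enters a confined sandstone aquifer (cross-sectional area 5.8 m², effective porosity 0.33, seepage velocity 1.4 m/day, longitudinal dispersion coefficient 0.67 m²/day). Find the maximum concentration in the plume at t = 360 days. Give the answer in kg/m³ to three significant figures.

0.0190 kg/m³

The peak of an instantaneous 1D plume sits at x = vt; there the Gaussian factor is 1 and C_max = M/(n_e·A·√(4πDt)), where n_e·A is the pore area the mass is dissolved in.
√(4πDt) = √(4π × 0.67 × 360) = 55.05 m, so C_max = 2.0/(0.33 × 5.8 × 55.05) = 0.0190 kg/m³.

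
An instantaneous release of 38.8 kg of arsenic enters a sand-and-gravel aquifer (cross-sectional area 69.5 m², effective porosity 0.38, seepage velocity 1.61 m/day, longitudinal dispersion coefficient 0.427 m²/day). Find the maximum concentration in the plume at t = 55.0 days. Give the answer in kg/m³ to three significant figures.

0.0855 kg/m³

The peak of an instantaneous 1D plume sits at x = vt; there the Gaussian factor is 1 and C_max = M/(n_e·A·√(4πDt)), where n_e·A is the pore area the mass is dissolved in.
√(4πDt) = √(4π × 0.427 × 55.0) = 17.18 m, so C_max = 38.8/(0.38 × 69.5 × 17.18) = 0.0855 kg/m³.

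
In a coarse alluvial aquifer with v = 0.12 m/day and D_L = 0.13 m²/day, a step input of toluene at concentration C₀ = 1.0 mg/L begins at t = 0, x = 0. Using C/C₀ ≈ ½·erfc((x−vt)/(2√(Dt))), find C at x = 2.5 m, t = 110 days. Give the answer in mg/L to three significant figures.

For a continuous step input, C/C₀ ≈ ½·erfc((x−vt)/(2√(Dt))).
vt = 0.12 × 110 = 13.2 m and 2√(Dt) = 2√(0.13 × 110) = 7.563 m.
Argument (x−vt)/(2√(Dt)) = (2.5 − 13.2)/7.563 = -1.415; ½·erfc(-1.415) = 0.9773.
C = 1.0 × 0.9773 = 0.977 mg/L.

0.977 mg/L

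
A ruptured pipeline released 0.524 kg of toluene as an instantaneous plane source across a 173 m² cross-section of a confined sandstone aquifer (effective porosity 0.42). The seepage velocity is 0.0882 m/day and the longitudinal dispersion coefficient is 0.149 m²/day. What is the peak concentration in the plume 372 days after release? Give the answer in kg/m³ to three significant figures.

The peak of an instantaneous 1D plume sits at x = vt; there the Gaussian factor is 1 and C_max = M/(n_e·A·√(4πDt)), where n_e·A is the pore area the mass is dissolved in.
√(4πDt) = √(4π × 0.149 × 372) = 26.39 m, so C_max = 0.524/(0.42 × 173 × 26.39) = 0.000273 kg/m³.

0.000273 kg/m³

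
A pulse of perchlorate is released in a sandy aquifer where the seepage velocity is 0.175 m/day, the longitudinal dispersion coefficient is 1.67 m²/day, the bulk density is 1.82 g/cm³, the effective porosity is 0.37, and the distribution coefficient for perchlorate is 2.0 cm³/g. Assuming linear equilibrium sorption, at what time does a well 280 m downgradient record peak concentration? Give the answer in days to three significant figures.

Retardation factor R = 1 + ρ_b·K_d/n = 1 + 1.82 × 2.0/0.37 = 10.84.
Sorption retards both mechanisms: v_R = v/R = 0.01614 m/day, D_R = D/R = 0.1541 m²/day.
Peak time from v_R²t² + 2D_R t − x² = 0: t = (√(D_R² + v_R²x²) − D_R)/v_R².
√(D_R² + v_R²x²) = √(0.1541² + 0.01614² × 280²) = 4.522; v_R² = 0.0002605.
t = (4.522 − 0.1541)/0.0002605 = 16800 days.

16800 days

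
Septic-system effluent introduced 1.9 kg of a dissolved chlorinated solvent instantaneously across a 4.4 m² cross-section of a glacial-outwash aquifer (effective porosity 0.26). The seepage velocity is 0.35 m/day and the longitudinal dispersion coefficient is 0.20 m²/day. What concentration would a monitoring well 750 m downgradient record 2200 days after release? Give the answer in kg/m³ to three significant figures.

For an instantaneous plane source, C(x,t) = M/(n_e·A·√(4πDt)) · exp(−(x−vt)²/(4Dt)), with n_e·A the pore (flow) area.
Plume center vt = 0.35 × 2200 = 770 m, so the well at 750 m is 20 m upgradient of the peak.
√(4πDt) = 74.36 m, giving peak height M/(n_e·A·√(4πDt)) = 1.9/(0.26 × 4.4 × 74.36) = 0.02234 kg/m³.
(x−vt)²/(4Dt) = (-20)²/(4 × 0.20 × 2200) = 0.2273; exp(−0.2273) = 0.7967.
C = 0.02234 × 0.7967 = 0.0178 kg/m³.

0.0178 kg/m³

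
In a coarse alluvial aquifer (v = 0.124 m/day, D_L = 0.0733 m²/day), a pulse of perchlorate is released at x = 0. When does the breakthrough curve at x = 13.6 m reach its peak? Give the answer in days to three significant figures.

105 days

For the 1D instantaneous-source solution, setting ∂C/∂t = 0 at fixed x gives v²t² + 2Dt − x² = 0, so t = (√(D² + v²x²) − D)/v².
√(D² + v²x²) = √(0.0733² + 0.124² × 13.6²) = 1.688; v² = 0.015376.
t = (1.688 − 0.0733)/0.015376 = 105 days (vs. the pure-advection estimate x/v = 110 d).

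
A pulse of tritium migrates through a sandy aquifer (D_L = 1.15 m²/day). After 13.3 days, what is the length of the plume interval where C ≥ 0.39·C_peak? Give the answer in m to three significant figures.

15.2 m

The plume is Gaussian with σ = √(2Dt) = √(2 × 1.15 × 13.3) = 5.531 m.
C/C_peak = exp(−Δx²/(2σ²)) = 0.39 ⇒ Δx = σ·√(−2 ln 0.39) = 5.531 × 1.372 = 7.589 m.
Width = 2Δx = 15.2 m.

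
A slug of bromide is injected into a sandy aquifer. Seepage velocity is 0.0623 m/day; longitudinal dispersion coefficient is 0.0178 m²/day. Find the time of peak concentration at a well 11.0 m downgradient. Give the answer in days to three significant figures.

For the 1D instantaneous-source solution, setting ∂C/∂t = 0 at fixed x gives v²t² + 2Dt − x² = 0, so t = (√(D² + v²x²) − D)/v².
√(D² + v²x²) = √(0.0178² + 0.0623² × 11.0²) = 0.6855; v² = 0.00388129.
t = (0.6855 − 0.0178)/0.00388129 = 172 days (vs. the pure-advection estimate x/v = 177 d).

172 days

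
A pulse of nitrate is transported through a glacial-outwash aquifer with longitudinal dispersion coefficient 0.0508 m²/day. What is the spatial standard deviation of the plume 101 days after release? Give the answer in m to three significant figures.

3.20 m

Dispersive spreading gives a Gaussian with σ² = 2Dt; advection only shifts the center.
σ = √(2 × 0.0508 × 101) = 3.20 m.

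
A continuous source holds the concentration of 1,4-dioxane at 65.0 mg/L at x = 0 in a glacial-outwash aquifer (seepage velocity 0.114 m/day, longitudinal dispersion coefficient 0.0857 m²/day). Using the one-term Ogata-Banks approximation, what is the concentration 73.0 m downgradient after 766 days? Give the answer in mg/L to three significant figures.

58.1 mg/L

For a continuous step input, C/C₀ ≈ ½·erfc((x−vt)/(2√(Dt))).
vt = 0.114 × 766 = 87.324 m and 2√(Dt) = 2√(0.0857 × 766) = 16.20 m.
Argument (x−vt)/(2√(Dt)) = (73.0 − 87.324)/16.20 = -0.8842; ½·erfc(-0.8842) = 0.8944.
C = 65.0 × 0.8944 = 58.1 mg/L.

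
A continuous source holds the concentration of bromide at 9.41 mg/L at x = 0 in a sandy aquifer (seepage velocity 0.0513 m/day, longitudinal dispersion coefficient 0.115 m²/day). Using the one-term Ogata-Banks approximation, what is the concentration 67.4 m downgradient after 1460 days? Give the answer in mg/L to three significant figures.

6.20 mg/L

For a continuous step input, C/C₀ ≈ ½·erfc((x−vt)/(2√(Dt))).
vt = 0.0513 × 1460 = 74.898 m and 2√(Dt) = 2√(0.115 × 1460) = 25.92 m.
Argument (x−vt)/(2√(Dt)) = (67.4 − 74.898)/25.92 = -0.2893; ½·erfc(-0.2893) = 0.6588.
C = 9.41 × 0.6588 = 6.20 mg/L.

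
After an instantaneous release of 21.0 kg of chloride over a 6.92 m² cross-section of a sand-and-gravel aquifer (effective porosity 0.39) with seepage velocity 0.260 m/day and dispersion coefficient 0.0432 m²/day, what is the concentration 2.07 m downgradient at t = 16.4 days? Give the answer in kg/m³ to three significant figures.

For an instantaneous plane source, C(x,t) = M/(n_e·A·√(4πDt)) · exp(−(x−vt)²/(4Dt)), with n_e·A the pore (flow) area.
Plume center vt = 0.260 × 16.4 = 4.264 m, so the well at 2.07 m is 2.194 m upgradient of the peak.
√(4πDt) = 2.984 m, giving peak height M/(n_e·A·√(4πDt)) = 21.0/(0.39 × 6.92 × 2.984) = 2.608 kg/m³.
(x−vt)²/(4Dt) = (-2.194)²/(4 × 0.0432 × 16.4) = 1.699; exp(−1.699) = 0.1829.
C = 2.608 × 0.1829 = 0.477 kg/m³.

0.477 kg/m³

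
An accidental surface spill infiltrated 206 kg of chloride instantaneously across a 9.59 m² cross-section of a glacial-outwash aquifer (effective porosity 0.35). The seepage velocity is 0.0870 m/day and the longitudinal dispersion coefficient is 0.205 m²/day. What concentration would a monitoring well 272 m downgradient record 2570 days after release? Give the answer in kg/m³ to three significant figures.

For an instantaneous plane source, C(x,t) = M/(n_e·A·√(4πDt)) · exp(−(x−vt)²/(4Dt)), with n_e·A the pore (flow) area.
Plume center vt = 0.0870 × 2570 = 223.59 m, so the well at 272 m is 48.41 m downgradient of the peak.
√(4πDt) = 81.37 m, giving peak height M/(n_e·A·√(4πDt)) = 206/(0.35 × 9.59 × 81.37) = 0.7543 kg/m³.
(x−vt)²/(4Dt) = (48.41)²/(4 × 0.205 × 2570) = 1.112; exp(−1.112) = 0.3289.
C = 0.7543 × 0.3289 = 0.248 kg/m³.

0.248 kg/m³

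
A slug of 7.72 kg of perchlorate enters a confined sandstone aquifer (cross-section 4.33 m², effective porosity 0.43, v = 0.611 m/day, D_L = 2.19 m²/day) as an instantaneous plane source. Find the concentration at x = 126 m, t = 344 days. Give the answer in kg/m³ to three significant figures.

0.00406 kg/m³

For an instantaneous plane source, C(x,t) = M/(n_e·A·√(4πDt)) · exp(−(x−vt)²/(4Dt)), with n_e·A the pore (flow) area.
Plume center vt = 0.611 × 344 = 210.184 m, so the well at 126 m is 84.184 m upgradient of the peak.
√(4πDt) = 97.30 m, giving peak height M/(n_e·A·√(4πDt)) = 7.72/(0.43 × 4.33 × 97.30) = 0.04261 kg/m³.
(x−vt)²/(4Dt) = (-84.184)²/(4 × 2.19 × 344) = 2.352; exp(−2.352) = 0.09518.
C = 0.04261 × 0.09518 = 0.00406 kg/m³.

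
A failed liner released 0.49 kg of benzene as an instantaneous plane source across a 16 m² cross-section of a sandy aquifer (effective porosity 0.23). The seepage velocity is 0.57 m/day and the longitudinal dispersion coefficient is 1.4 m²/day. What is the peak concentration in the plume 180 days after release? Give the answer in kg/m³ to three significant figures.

The peak of an instantaneous 1D plume sits at x = vt; there the Gaussian factor is 1 and C_max = M/(n_e·A·√(4πDt)), where n_e·A is the pore area the mass is dissolved in.
√(4πDt) = √(4π × 1.4 × 180) = 56.27 m, so C_max = 0.49/(0.23 × 16 × 56.27) = 0.00237 kg/m³.

0.00237 kg/m³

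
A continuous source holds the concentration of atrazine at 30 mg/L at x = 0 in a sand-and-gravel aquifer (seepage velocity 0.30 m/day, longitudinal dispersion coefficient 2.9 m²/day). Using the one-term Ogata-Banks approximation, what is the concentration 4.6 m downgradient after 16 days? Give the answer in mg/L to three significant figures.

15.2 mg/L

For a continuous step input, C/C₀ ≈ ½·erfc((x−vt)/(2√(Dt))).
vt = 0.30 × 16 = 4.8 m and 2√(Dt) = 2√(2.9 × 16) = 13.62 m.
Argument (x−vt)/(2√(Dt)) = (4.6 − 4.8)/13.62 = -0.01468; ½·erfc(-0.01468) = 0.5083.
C = 30 × 0.5083 = 15.2 mg/L.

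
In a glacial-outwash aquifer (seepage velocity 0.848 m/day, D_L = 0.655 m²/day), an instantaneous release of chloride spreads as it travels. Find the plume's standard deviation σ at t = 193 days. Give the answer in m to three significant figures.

15.9 m

Dispersive spreading gives a Gaussian with σ² = 2Dt; advection only shifts the center.
σ = √(2 × 0.655 × 193) = 15.9 m.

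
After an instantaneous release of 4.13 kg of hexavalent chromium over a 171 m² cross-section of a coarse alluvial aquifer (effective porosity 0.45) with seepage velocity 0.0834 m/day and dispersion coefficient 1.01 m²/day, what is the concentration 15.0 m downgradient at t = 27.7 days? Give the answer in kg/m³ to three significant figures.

0.000679 kg/m³

For an instantaneous plane source, C(x,t) = M/(n_e·A·√(4πDt)) · exp(−(x−vt)²/(4Dt)), with n_e·A the pore (flow) area.
Plume center vt = 0.0834 × 27.7 = 2.31018 m, so the well at 15.0 m is 12.68982 m downgradient of the peak.
√(4πDt) = 18.75 m, giving peak height M/(n_e·A·√(4πDt)) = 4.13/(0.45 × 171 × 18.75) = 0.002862 kg/m³.
(x−vt)²/(4Dt) = (12.68982)²/(4 × 1.01 × 27.7) = 1.439; exp(−1.439) = 0.2372.
C = 0.002862 × 0.2372 = 0.000679 kg/m³.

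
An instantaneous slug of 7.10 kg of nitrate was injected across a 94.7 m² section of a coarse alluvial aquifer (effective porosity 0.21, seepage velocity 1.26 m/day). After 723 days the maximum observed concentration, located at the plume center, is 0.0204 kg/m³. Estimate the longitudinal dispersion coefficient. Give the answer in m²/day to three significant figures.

At the plume center C_max = M/(n_e·A·√(4πDt)), so D = M²/(4πt·(n_e·A·C_max)²).
n_e·A·C_max = 0.21 × 94.7 × 0.0204 = 0.4057 kg/m.
D = 7.10²/(4π × 723 × 0.4057²) = 0.0337 m²/day.

0.0337 m²/day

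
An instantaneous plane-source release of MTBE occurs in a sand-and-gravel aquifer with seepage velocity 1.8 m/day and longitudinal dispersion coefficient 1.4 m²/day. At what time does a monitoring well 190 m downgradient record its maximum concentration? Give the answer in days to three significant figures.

For the 1D instantaneous-source solution, setting ∂C/∂t = 0 at fixed x gives v²t² + 2Dt − x² = 0, so t = (√(D² + v²x²) − D)/v².
√(D² + v²x²) = √(1.4² + 1.8² × 190²) = 342.0; v² = 3.24.
t = (342.0 − 1.4)/3.24 = 105 days (vs. the pure-advection estimate x/v = 106 d).

105 days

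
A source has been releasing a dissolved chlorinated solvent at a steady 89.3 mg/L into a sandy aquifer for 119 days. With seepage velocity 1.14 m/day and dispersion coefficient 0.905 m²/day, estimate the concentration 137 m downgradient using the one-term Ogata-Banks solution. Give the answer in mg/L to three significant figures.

41.4 mg/L

For a continuous step input, C/C₀ ≈ ½·erfc((x−vt)/(2√(Dt))).
vt = 1.14 × 119 = 135.66 m and 2√(Dt) = 2√(0.905 × 119) = 20.76 m.
Argument (x−vt)/(2√(Dt)) = (137 − 135.66)/20.76 = 0.06455; ½·erfc(0.06455) = 0.4636.
C = 89.3 × 0.4636 = 41.4 mg/L.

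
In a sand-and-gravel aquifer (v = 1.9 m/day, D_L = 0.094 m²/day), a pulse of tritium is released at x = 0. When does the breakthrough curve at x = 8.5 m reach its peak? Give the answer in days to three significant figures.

For the 1D instantaneous-source solution, setting ∂C/∂t = 0 at fixed x gives v²t² + 2Dt − x² = 0, so t = (√(D² + v²x²) − D)/v².
√(D² + v²x²) = √(0.094² + 1.9² × 8.5²) = 16.15; v² = 3.61.
t = (16.15 − 0.094)/3.61 = 4.45 days (vs. the pure-advection estimate x/v = 4.47 d).

4.45 days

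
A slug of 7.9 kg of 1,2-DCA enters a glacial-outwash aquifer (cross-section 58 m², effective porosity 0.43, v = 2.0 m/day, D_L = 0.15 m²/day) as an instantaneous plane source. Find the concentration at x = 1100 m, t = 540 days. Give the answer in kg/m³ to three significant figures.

For an instantaneous plane source, C(x,t) = M/(n_e·A·√(4πDt)) · exp(−(x−vt)²/(4Dt)), with n_e·A the pore (flow) area.
Plume center vt = 2.0 × 540 = 1080 m, so the well at 1100 m is 20 m downgradient of the peak.
√(4πDt) = 31.90 m, giving peak height M/(n_e·A·√(4πDt)) = 7.9/(0.43 × 58 × 31.90) = 0.009930 kg/m³.
(x−vt)²/(4Dt) = (20)²/(4 × 0.15 × 540) = 1.235; exp(−1.235) = 0.2908.
C = 0.009930 × 0.2908 = 0.00289 kg/m³.

0.00289 kg/m³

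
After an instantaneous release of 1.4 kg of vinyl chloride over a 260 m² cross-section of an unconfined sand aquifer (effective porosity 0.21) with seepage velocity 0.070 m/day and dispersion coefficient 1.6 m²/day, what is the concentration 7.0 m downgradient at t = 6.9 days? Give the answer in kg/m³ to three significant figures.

For an instantaneous plane source, C(x,t) = M/(n_e·A·√(4πDt)) · exp(−(x−vt)²/(4Dt)), with n_e·A the pore (flow) area.
Plume center vt = 0.070 × 6.9 = 0.483 m, so the well at 7.0 m is 6.517 m downgradient of the peak.
√(4πDt) = 11.78 m, giving peak height M/(n_e·A·√(4πDt)) = 1.4/(0.21 × 260 × 11.78) = 0.002177 kg/m³.
(x−vt)²/(4Dt) = (6.517)²/(4 × 1.6 × 6.9) = 0.9618; exp(−0.9618) = 0.3822.
C = 0.002177 × 0.3822 = 0.000832 kg/m³.

0.000832 kg/m³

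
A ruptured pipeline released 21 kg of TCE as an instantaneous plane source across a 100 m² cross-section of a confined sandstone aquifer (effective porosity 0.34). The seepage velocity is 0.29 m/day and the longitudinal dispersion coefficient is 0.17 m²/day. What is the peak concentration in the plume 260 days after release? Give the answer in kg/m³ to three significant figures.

The peak of an instantaneous 1D plume sits at x = vt; there the Gaussian factor is 1 and C_max = M/(n_e·A·√(4πDt)), where n_e·A is the pore area the mass is dissolved in.
√(4πDt) = √(4π × 0.17 × 260) = 23.57 m, so C_max = 21/(0.34 × 100 × 23.57) = 0.0262 kg/m³.

0.0262 kg/m³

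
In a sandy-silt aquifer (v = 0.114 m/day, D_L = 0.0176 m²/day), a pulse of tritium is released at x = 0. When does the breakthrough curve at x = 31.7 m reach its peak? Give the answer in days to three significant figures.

For the 1D instantaneous-source solution, setting ∂C/∂t = 0 at fixed x gives v²t² + 2Dt − x² = 0, so t = (√(D² + v²x²) − D)/v².
√(D² + v²x²) = √(0.0176² + 0.114² × 31.7²) = 3.614; v² = 0.012996.
t = (3.614 − 0.0176)/0.012996 = 277 days (vs. the pure-advection estimate x/v = 278 d).

277 days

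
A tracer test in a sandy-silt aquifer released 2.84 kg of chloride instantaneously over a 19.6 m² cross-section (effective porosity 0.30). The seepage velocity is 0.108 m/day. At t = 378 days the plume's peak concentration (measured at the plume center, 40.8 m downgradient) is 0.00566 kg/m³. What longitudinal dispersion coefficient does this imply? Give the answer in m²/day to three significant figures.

At the plume center C_max = M/(n_e·A·√(4πDt)), so D = M²/(4πt·(n_e·A·C_max)²).
n_e·A·C_max = 0.30 × 19.6 × 0.00566 = 0.03328 kg/m.
D = 2.84²/(4π × 378 × 0.03328²) = 1.53 m²/day.

1.53 m²/day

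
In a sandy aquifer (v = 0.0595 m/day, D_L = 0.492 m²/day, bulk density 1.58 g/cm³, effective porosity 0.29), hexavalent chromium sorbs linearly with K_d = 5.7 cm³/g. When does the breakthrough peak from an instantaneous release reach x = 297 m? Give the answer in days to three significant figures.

Retardation factor R = 1 + ρ_b·K_d/n = 1 + 1.58 × 5.7/0.29 = 32.06.
Sorption retards both mechanisms: v_R = v/R = 0.001856 m/day, D_R = D/R = 0.01535 m²/day.
Peak time from v_R²t² + 2D_R t − x² = 0: t = (√(D_R² + v_R²x²) − D_R)/v_R².
√(D_R² + v_R²x²) = √(0.01535² + 0.001856² × 297²) = 0.5514; v_R² = 3.445e-06.
t = (0.5514 − 0.01535)/3.445e-06 = 156000 days.

156000 days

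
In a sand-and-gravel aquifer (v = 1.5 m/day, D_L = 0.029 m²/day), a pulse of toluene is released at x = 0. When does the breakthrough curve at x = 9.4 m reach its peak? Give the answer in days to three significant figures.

For the 1D instantaneous-source solution, setting ∂C/∂t = 0 at fixed x gives v²t² + 2Dt − x² = 0, so t = (√(D² + v²x²) − D)/v².
√(D² + v²x²) = √(0.029² + 1.5² × 9.4²) = 14.10; v² = 2.25.
t = (14.10 − 0.029)/2.25 = 6.25 days (vs. the pure-advection estimate x/v = 6.27 d).

6.25 days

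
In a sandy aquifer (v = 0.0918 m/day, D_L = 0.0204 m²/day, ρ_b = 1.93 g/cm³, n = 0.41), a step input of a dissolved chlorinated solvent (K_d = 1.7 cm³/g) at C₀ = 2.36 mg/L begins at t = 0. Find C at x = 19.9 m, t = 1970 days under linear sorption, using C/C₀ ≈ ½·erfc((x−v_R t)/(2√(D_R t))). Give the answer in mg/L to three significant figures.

1.24 mg/L

Retardation factor R = 1 + ρ_b·K_d/n = 1 + 1.93 × 1.7/0.41 = 9.002.
Sorption retards both mechanisms: v_R = v/R = 0.01020 m/day, D_R = D/R = 0.002266 m²/day.
v_R·t = 0.01020 × 1970 = 20.094 m; 2√(D_R t) = 4.226 m; argument = (19.9 − 20.094)/4.226 = -0.04591.
C = C₀ × ½·erfc(-0.04591) = 2.36 × 0.5259 = 1.24 mg/L.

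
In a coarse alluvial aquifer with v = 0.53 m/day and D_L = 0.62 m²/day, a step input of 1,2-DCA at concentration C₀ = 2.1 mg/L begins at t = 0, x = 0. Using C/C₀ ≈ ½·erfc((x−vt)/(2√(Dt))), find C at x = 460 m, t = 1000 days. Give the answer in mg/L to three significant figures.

2.05 mg/L

For a continuous step input, C/C₀ ≈ ½·erfc((x−vt)/(2√(Dt))).
vt = 0.53 × 1000 = 530 m and 2√(Dt) = 2√(0.62 × 1000) = 49.80 m.
Argument (x−vt)/(2√(Dt)) = (460 − 530)/49.80 = -1.406; ½·erfc(-1.406) = 0.9766.
C = 2.1 × 0.9766 = 2.05 mg/L.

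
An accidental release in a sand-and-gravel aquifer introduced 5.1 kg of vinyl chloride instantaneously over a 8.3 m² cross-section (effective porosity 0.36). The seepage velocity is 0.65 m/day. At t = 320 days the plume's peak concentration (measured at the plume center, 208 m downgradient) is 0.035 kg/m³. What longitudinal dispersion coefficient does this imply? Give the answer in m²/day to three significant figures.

0.591 m²/day

At the plume center C_max = M/(n_e·A·√(4πDt)), so D = M²/(4πt·(n_e·A·C_max)²).
n_e·A·C_max = 0.36 × 8.3 × 0.035 = 0.1046 kg/m.
D = 5.1²/(4π × 320 × 0.1046²) = 0.591 m²/day.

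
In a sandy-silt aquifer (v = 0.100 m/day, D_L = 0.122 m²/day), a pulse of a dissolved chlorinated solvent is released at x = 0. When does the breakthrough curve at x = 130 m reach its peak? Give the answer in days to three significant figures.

1290 days

For the 1D instantaneous-source solution, setting ∂C/∂t = 0 at fixed x gives v²t² + 2Dt − x² = 0, so t = (√(D² + v²x²) − D)/v².
√(D² + v²x²) = √(0.122² + 0.100² × 130²) = 13.00; v² = 0.01.
t = (13.00 − 0.122)/0.01 = 1290 days (vs. the pure-advection estimate x/v = 1300 d).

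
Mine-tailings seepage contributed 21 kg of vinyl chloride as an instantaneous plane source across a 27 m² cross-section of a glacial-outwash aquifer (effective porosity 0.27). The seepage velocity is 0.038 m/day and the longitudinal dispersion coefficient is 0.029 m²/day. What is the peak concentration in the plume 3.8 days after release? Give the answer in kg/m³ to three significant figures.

The peak of an instantaneous 1D plume sits at x = vt; there the Gaussian factor is 1 and C_max = M/(n_e·A·√(4πDt)), where n_e·A is the pore area the mass is dissolved in.
√(4πDt) = √(4π × 0.029 × 3.8) = 1.177 m, so C_max = 21/(0.27 × 27 × 1.177) = 2.45 kg/m³.

2.45 kg/m³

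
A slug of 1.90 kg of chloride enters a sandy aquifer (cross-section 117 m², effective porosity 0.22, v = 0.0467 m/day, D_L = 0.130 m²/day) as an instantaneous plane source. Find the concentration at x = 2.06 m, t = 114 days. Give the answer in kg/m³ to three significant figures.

For an instantaneous plane source, C(x,t) = M/(n_e·A·√(4πDt)) · exp(−(x−vt)²/(4Dt)), with n_e·A the pore (flow) area.
Plume center vt = 0.0467 × 114 = 5.3238 m, so the well at 2.06 m is 3.2638 m upgradient of the peak.
√(4πDt) = 13.65 m, giving peak height M/(n_e·A·√(4πDt)) = 1.90/(0.22 × 117 × 13.65) = 0.005408 kg/m³.
(x−vt)²/(4Dt) = (-3.2638)²/(4 × 0.130 × 114) = 0.1797; exp(−0.1797) = 0.8355.
C = 0.005408 × 0.8355 = 0.00452 kg/m³.

0.00452 kg/m³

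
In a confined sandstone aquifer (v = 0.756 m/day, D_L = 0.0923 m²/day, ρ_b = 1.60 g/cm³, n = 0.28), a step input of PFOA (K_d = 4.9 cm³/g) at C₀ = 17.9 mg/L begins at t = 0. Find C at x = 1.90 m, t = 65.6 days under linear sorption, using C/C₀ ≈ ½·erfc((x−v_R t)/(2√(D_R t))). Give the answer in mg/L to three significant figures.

Retardation factor R = 1 + ρ_b·K_d/n = 1 + 1.60 × 4.9/0.28 = 29.00.
Sorption retards both mechanisms: v_R = v/R = 0.02607 m/day, D_R = D/R = 0.003183 m²/day.
v_R·t = 0.02607 × 65.6 = 1.710192 m; 2√(D_R t) = 0.9139 m; argument = (1.90 − 1.710192)/0.9139 = 0.2077.
C = C₀ × ½·erfc(0.2077) = 17.9 × 0.3845 = 6.88 mg/L.

6.88 mg/L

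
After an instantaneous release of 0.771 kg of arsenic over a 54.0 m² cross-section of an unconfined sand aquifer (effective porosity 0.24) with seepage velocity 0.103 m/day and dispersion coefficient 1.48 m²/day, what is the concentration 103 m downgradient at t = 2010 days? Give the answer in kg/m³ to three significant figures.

For an instantaneous plane source, C(x,t) = M/(n_e·A·√(4πDt)) · exp(−(x−vt)²/(4Dt)), with n_e·A the pore (flow) area.
Plume center vt = 0.103 × 2010 = 207.03 m, so the well at 103 m is 104.03 m upgradient of the peak.
√(4πDt) = 193.3 m, giving peak height M/(n_e·A·√(4πDt)) = 0.771/(0.24 × 54.0 × 193.3) = 0.0003078 kg/m³.
(x−vt)²/(4Dt) = (-104.03)²/(4 × 1.48 × 2010) = 0.9095; exp(−0.9095) = 0.4027.
C = 0.0003078 × 0.4027 = 0.000124 kg/m³.

0.000124 kg/m³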